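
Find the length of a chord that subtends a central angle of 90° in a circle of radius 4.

Chord = 2(4) sin(45°) = 4*sqrt(2)

4*sqrt(2)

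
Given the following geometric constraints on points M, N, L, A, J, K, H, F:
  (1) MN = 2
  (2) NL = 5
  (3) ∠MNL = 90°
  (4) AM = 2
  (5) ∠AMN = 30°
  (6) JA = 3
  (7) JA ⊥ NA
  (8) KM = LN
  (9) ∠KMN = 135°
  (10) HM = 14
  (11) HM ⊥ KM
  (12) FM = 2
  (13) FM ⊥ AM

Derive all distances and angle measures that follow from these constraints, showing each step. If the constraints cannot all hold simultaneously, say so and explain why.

The constraints are consistent.

From the given relations:
  KM = LN = 5

Step 1: From MN = 2, NL = 5, and ∠MNL = 90°, by the law of cosines:
  ML² = MN² + NL² - 2·MN·NL·cos(90°) = 4 + 25 - 0 = 29
  ML = √29

Step 2: From NM = 2, MA = 2, and ∠NMA = 30°, by the law of cosines:
  NA² = NM² + MA² - 2·NM·MA·cos(30°) = 4 + 4 - 6.928 = 1.072
  NA ≈ 1.04

Step 3: From NM = 2, MK = 5, and ∠NMK = 135°, by the law of cosines:
  NK² = NM² + MK² - 2·NM·MK·cos(135°) = 4 + 25 + 14.14 = 43.14
  NK ≈ 6.57

Step 4: From AM = 2, MF = 2, and ∠AMF = 90°, by the law of cosines:
  AF² = AM² + MF² - 2·AM·MF·cos(90°) = 4 + 4 - 0 = 8
  AF = 2·√2

Step 5: From KM = 5, MH = 14, and ∠KMH = 90°, by the law of cosines:
  KH² = KM² + MH² - 2·KM·MH·cos(90°) = 25 + 196 - 0 = 221
  KH ≈ 14.87

Step 6: From NA = 1.04, AJ = 3, and ∠NAJ = 90°, by the law of cosines:
  NJ² = NA² + AJ² - 2·NA·AJ·cos(90°) = 1.072 + 9 - 0 = 10.07
  NJ ≈ 3.17

Step 7: From ML = √29, MN = 2, LN = 5, by the inverse law of cosines:
  cos(∠LMN) = (ML² + MN² - LN²) / (2·ML·MN)
  ∠LMN = 68.2°

Step 8: From NA = 1.04, NM = 2, AM = 2, by the inverse law of cosines:
  cos(∠ANM) = (NA² + NM² - AM²) / (2·NA·NM)
  ∠ANM = 75°

Step 9: From NK = 6.57, NM = 2, KM = 5, by the inverse law of cosines:
  cos(∠KNM) = (NK² + NM² - KM²) / (2·NK·NM)
  ∠KNM = 32.57°

Step 10: From LM = √29, LN = 5, MN = 2, by the inverse law of cosines:
  cos(∠MLN) = (LM² + LN² - MN²) / (2·LM·LN)
  ∠MLN = 21.8°

Step 11: From AF = 2·√2, AM = 2, FM = 2, by the inverse law of cosines:
  cos(∠FAM) = (AF² + AM² - FM²) / (2·AF·AM)
  ∠FAM = 45°

Step 12: From AM = 2, AN = 1.04, MN = 2, by the inverse law of cosines:
  cos(∠MAN) = (AM² + AN² - MN²) / (2·AM·AN)
  ∠MAN = 75°

Step 13: From KH = 14.87, KM = 5, HM = 14, by the inverse law of cosines:
  cos(∠HKM) = (KH² + KM² - HM²) / (2·KH·KM)
  ∠HKM = 70.35°

Step 14: From KM = 5, KN = 6.57, MN = 2, by the inverse law of cosines:
  cos(∠MKN) = (KM² + KN² - MN²) / (2·KM·KN)
  ∠MKN = 12.43°

Step 15: From HK = 14.87, HM = 14, KM = 5, by the inverse law of cosines:
  cos(∠KHM) = (HK² + HM² - KM²) / (2·HK·HM)
  ∠KHM = 19.65°

Step 16: From FA = 2·√2, FM = 2, AM = 2, by the inverse law of cosines:
  cos(∠AFM) = (FA² + FM² - AM²) / (2·FA·FM)
  ∠AFM = 45°

Step 17: From NA = 1.04, NJ = 3.17, AJ = 3, by the inverse law of cosines:
  cos(∠ANJ) = (NA² + NJ² - AJ²) / (2·NA·NJ)
  ∠ANJ = 70.96°

Step 18: From JA = 3, JN = 3.17, AN = 1.04, by the inverse law of cosines:
  cos(∠AJN) = (JA² + JN² - AN²) / (2·JA·JN)
  ∠AJN = 19.04°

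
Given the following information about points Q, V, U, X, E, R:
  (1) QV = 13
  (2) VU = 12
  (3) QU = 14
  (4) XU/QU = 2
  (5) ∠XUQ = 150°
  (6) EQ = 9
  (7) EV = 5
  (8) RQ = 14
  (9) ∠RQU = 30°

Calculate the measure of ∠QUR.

Step 1: By the law of cosines on triangle UQR: UR² = 14² + 14² − 2·14·14·cos(30°) = 52.52, so UR ≈ 7.25.
Step 2: By the inverse law of cosines on triangle QUR: cos(∠QUR) = (14² + 7.25² − 14²) / (2·14·7.25) = 52.52/202.91 = 0.2588, so ∠QUR = 75°.

Therefore, the measure of angle ∠QUR = 75°.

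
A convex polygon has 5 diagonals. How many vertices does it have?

Using d = n(n - 3)/2, we solve 5 = n(n - 3)/2.
So n(n - 3) = 10.
Testing n = 5: 5 * 2 = 10 = 10. Correct.
The polygon has 5 sides.

5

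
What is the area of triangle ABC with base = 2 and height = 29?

Area = (1/2) * base * height
Area = (1/2) * 2 * 29
Area = 29

29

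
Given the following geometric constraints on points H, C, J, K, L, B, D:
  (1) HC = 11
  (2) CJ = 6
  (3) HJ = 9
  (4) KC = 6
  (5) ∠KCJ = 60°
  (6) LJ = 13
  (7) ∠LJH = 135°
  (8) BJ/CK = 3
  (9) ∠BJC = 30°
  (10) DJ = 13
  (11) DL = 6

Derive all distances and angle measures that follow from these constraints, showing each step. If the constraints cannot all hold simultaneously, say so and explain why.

The constraints are consistent.

From the given relations:
  BJ = 3·CK = 3·6 = 18

Step 1: From HJ = 9, JL = 13, and ∠HJL = 135°, by the law of cosines:
  HL² = HJ² + JL² - 2·HJ·JL·cos(135°) = 81 + 169 + 165.5 = 415.5
  HL ≈ 20.38

Step 2: From CJ = 6, JB = 18, and ∠CJB = 30°, by the law of cosines:
  CB² = CJ² + JB² - 2·CJ·JB·cos(30°) = 36 + 324 - 187.1 = 172.9
  CB ≈ 13.15

Step 3: From JC = 6, CK = 6, and ∠JCK = 60°, by the law of cosines:
  JK² = JC² + CK² - 2·JC·CK·cos(60°) = 36 + 36 - 36 = 36
  JK = 6

Step 4: From HC = 11, HJ = 9, CJ = 6, by the inverse law of cosines:
  cos(∠CHJ) = (HC² + HJ² - CJ²) / (2·HC·HJ)
  ∠CHJ = 33.03°

Step 5: From CH = 11, CJ = 6, HJ = 9, by the inverse law of cosines:
  cos(∠HCJ) = (CH² + CJ² - HJ²) / (2·CH·CJ)
  ∠HCJ = 54.85°

Step 6: From JC = 6, JH = 9, CH = 11, by the inverse law of cosines:
  cos(∠CJH) = (JC² + JH² - CH²) / (2·JC·JH)
  ∠CJH = 92.12°

Step 7: From JD = 13, JL = 13, DL = 6, by the inverse law of cosines:
  cos(∠DJL) = (JD² + JL² - DL²) / (2·JD·JL)
  ∠DJL = 26.68°

Step 8: From LD = 6, LJ = 13, DJ = 13, by the inverse law of cosines:
  cos(∠DLJ) = (LD² + LJ² - DJ²) / (2·LD·LJ)
  ∠DLJ = 76.66°

Step 9: From DJ = 13, DL = 6, JL = 13, by the inverse law of cosines:
  cos(∠JDL) = (DJ² + DL² - JL²) / (2·DJ·DL)
  ∠JDL = 76.66°

Step 10: From HJ = 9, HL = 20.38, JL = 13, by the inverse law of cosines:
  cos(∠JHL) = (HJ² + HL² - JL²) / (2·HJ·HL)
  ∠JHL = 26.81°

Step 11: From CB = 13.15, CJ = 6, BJ = 18, by the inverse law of cosines:
  cos(∠BCJ) = (CB² + CJ² - BJ²) / (2·CB·CJ)
  ∠BCJ = 136.81°

Step 12: From JC = 6, JK = 6, CK = 6, by the inverse law of cosines:
  cos(∠CJK) = (JC² + JK² - CK²) / (2·JC·JK)
  ∠CJK = 60°

Step 13: From KC = 6, KJ = 6, CJ = 6, by the inverse law of cosines:
  cos(∠CKJ) = (KC² + KJ² - CJ²) / (2·KC·KJ)
  ∠CKJ = 60°

Step 14: From LH = 20.38, LJ = 13, HJ = 9, by the inverse law of cosines:
  cos(∠HLJ) = (LH² + LJ² - HJ²) / (2·LH·LJ)
  ∠HLJ = 18.19°

Step 15: From BC = 13.15, BJ = 18, CJ = 6, by the inverse law of cosines:
  cos(∠CBJ) = (BC² + BJ² - CJ²) / (2·BC·BJ)
  ∠CBJ = 13.19°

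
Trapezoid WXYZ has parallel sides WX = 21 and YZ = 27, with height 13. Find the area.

Area = (21 + 27) * 13 / 2 = 624 / 2 = 312

312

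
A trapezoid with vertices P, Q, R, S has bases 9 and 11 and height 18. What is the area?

Area of a trapezoid = (base1 + base2) * height / 2
Area = (9 + 11) * 18 / 2
Area = 20 * 18 / 2
Area = 360 / 2
Area = 180

180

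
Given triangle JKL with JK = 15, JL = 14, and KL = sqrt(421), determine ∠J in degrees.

By the inverse law of cosines: cos(J) = (JK² + JL² - KL²) / (2 × JK × JL)
cos(J) = (15² + 14² - (sqrt(421))²) / (2 × 15 × 14)
cos(J) = (225 + 196 - (421)) / 420
cos(J) = 0
J = arccos(0) = 90°

90°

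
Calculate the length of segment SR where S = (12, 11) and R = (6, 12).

d = sqrt((6 - 12)^2 + (12 - 11)^2)
d = sqrt(-6^2 + 1^2)
d = sqrt(36 + 1)
d = sqrt(37)

sqrt(37)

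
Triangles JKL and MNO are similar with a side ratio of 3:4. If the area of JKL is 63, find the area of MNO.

For similar figures, the area ratio equals the square of the side ratio.
Side ratio (JKL to MNO) = 3:4, so area ratio = 3^2:4^2 = 9:16.
If the area of JKL is 63, then the area of MNO = 63 * (16/9) = 112.

112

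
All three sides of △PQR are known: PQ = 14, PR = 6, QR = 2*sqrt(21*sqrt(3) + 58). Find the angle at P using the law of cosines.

cos(P) = (14² + 6² - (2*sqrt(21*sqrt(3) + 58))²) / (2 × 14 × 6) = -sqrt(3)/2, so P = arccos(-sqrt(3)/2) = 150°.

150°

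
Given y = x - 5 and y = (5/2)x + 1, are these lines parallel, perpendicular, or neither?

Slope of line 1: m1 = 1
Slope of line 2: m2 = 5/2
m1 != m2 and m1*m2 = 5/2 != -1. Neither.

Neither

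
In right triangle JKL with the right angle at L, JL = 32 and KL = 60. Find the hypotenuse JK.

In a right triangle, the square of the hypotenuse equals the sum of the squares of the two legs.
The legs are 32 and 60, so the hypotenuse = sqrt(1024 + 3600) = sqrt(4624) = 68.

68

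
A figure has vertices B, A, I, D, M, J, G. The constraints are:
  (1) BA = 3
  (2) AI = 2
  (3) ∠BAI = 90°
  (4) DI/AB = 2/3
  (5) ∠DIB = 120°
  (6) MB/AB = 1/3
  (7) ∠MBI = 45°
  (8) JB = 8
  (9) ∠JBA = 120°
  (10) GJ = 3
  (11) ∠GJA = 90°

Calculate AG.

Step 1: By the law of cosines on triangle JBA: JA² = 8² + 3² − 2·8·3·cos(120°) = 97, so JA = √97.
Step 2: By the law of cosines on triangle AJG: AG² = √97² + 3² − 2·√97·3·cos(90°) = 106, so AG = √106.

Therefore, the length of AG = √106.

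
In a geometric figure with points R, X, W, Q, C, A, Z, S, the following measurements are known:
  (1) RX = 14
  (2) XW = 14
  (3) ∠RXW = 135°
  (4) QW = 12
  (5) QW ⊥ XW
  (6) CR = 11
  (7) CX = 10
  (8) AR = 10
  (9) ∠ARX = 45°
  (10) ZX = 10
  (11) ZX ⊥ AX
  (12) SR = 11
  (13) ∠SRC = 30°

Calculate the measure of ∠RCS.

Step 1: By the law of cosines on triangle CRS: CS² = 11² + 11² − 2·11·11·cos(30°) = 32.42, so CS ≈ 5.69.
Step 2: By the inverse law of cosines on triangle RCS: cos(∠RCS) = (11² + 5.69² − 11²) / (2·11·5.69) = 32.42/125.27 = 0.2588, so ∠RCS = 75°.

Therefore, the measure of angle ∠RCS = 75°.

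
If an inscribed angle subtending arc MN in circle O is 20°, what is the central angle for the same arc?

Central angle = 2 × 20° = 40° (inscribed angle theorem).

40°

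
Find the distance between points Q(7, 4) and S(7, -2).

d = sqrt((7 - 7)^2 + (-2 - 4)^2)
d = sqrt(0^2 + -6^2)
d = sqrt(0 + 36)
d = sqrt(36) = 6

6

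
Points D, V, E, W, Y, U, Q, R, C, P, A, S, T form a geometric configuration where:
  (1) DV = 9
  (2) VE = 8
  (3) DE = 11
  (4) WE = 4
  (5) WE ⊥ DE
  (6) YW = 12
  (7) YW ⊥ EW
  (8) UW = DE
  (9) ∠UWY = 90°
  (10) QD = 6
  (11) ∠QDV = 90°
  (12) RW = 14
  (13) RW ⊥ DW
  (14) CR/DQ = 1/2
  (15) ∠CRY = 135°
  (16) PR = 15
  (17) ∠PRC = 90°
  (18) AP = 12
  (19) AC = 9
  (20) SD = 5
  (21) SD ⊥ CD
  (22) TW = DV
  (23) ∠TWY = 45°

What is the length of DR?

Step 1: By the law of cosines on triangle DEW: DW² = 11² + 4² − 2·11·4·cos(90°) = 137, so DW = √137.
Step 2: By the law of cosines on triangle DWR: DR² = √137² + 14² − 2·√137·14·cos(90°) = 333, so DR = 3·√37.

Therefore, the length of DR = 3·√37.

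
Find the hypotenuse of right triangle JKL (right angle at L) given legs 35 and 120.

By the Pythagorean theorem: JK^2 = JL^2 + KL^2
JK^2 = 35^2 + 120^2 = 1225 + 14400 = 15625
JK = sqrt(15625) = 125

125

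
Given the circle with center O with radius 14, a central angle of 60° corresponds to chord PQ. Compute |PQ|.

Chord length = 2r sin(θ/2)
= 2 × 14 × sin(60°/2)
= 2 × 14 × sin(30°)
= 14

14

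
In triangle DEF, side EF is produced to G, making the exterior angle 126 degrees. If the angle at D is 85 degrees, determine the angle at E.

By the exterior angle theorem: exterior angle = sum of remote interior angles.
126 = 85 + angle E
angle E = 126 - 85 = 41 degrees

41 degrees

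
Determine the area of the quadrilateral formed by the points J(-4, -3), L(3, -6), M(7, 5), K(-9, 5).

Shoelace: sum of cross terms = 217, Area = (1/2)|217| = 217/2

217/2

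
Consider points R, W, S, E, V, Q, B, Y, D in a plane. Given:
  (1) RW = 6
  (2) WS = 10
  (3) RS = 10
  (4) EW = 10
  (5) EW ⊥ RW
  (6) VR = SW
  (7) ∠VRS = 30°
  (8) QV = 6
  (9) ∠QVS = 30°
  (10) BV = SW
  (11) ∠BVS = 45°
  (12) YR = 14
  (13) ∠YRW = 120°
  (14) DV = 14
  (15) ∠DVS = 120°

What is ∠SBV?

From the given relations: VR = SW = 10; BV = SW = 10.
Step 1: By the law of cosines on triangle SRV: SV² = 10² + 10² − 2·10·10·cos(30°) = 26.79, so SV ≈ 5.18.
Step 2: By the law of cosines on triangle BVS: BS² = 10² + 5.18² − 2·10·5.18·cos(45°) = 53.59, so BS ≈ 7.32.
Step 3: By the inverse law of cosines on triangle SBV: cos(∠SBV) = (7.32² + 10² − 5.18²) / (2·7.32·10) = 126.79/146.41 = 0.866, so ∠SBV = 30°.

Therefore, the measure of angle ∠SBV = 30°.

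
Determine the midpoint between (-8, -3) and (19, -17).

The midpoint is the point halfway along the segment.
Move half the horizontal distance: -8 + (19 - -8)/2 = -8 + 27/2 = 11/2
Move half the vertical distance: -3 + (-17 - -3)/2 = -3 + -14/2 = -10
Midpoint = (11/2, -10)

(11/2, -10)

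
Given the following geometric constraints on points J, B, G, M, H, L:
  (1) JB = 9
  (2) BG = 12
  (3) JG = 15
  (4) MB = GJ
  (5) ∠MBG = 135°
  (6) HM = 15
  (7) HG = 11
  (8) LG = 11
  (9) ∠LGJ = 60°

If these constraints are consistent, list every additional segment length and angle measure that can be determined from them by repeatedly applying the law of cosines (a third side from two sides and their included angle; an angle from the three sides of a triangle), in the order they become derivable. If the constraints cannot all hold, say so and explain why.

The constraints are consistent. Derivable facts, in order:
After 1 step:
- GM ≈ 24.97
- JL = √181
- ∠BGJ = 36.87°
- ∠BJG = 53.13°
- ∠GBJ = 90°
After 2 steps:
- ∠BGM = 25.14°
- ∠BMG = 19.86°
- ∠GHM = 147.25°
- ∠GJL = 45.08°
- ∠GLJ = 74.92°
- ∠GMH = 13.78°
- ∠HGM = 18.96°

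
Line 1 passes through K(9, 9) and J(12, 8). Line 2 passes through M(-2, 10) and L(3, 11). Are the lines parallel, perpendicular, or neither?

Slope of line 1: m1 = (8 - 9)/(12 - 9) = -1/3 = -1/3
Slope of line 2: m2 = (11 - 10)/(3 - -2) = 1/5 = 1/5
m1 != m2 (-1/3 != 1/5), so not parallel.
m1 * m2 = (-1/3) * (1/5) = -1/15 != -1, so not perpendicular.
The lines are neither parallel nor perpendicular.

Neither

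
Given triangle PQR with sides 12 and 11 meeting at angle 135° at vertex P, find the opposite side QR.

When two sides and the included angle are known, the law of cosines gives the third side.
c^2 = a^2 + b^2 - 2ab cos(C) generalizes the Pythagorean theorem to non-right triangles.
Here: QR^2 = 144 + 121 - 264*(-sqrt(2)/2) = 132*sqrt(2) + 265
QR = sqrt(132*sqrt(2) + 265)

sqrt(132*sqrt(2) + 265)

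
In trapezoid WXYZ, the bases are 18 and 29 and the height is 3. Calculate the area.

A trapezoid's area equals the midsegment times the height.
The midsegment is (18 + 29) / 2 = 47/2.
Area = 47/2 * 3 = 141/2.

141/2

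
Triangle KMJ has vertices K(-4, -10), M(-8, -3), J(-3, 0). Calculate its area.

Using the Shoelace formula for a triangle:
Area = (1/2)|x0(y1 - y2) + x1(y2 - y0) + x2(y0 - y1)|
Area = (1/2)|-4(-3 - 0) + -8(0 - -10) + -3(-10 - -3)|
Area = (1/2)|12 + -80 + 21|
Area = (1/2)|-47|
Area = (1/2)(47)
Area = 47/2

47/2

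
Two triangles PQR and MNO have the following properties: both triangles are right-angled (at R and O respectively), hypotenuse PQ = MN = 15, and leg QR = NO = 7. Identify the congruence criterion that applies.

Consider the given information: both triangles are right-angled (at R and O respectively), hypotenuse PQ = MN = 15, and leg QR = NO = 7
This is not ASA or AAS: ASA requires two angles and the side between them. AAS requires two angles and a non-included side.
The correct criterion is HL. The hypotenuse and one leg of two right triangles are equal (Hypotenuse-Leg).

HL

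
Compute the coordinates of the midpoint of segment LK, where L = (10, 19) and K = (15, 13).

The midpoint is the average of the coordinates:
x: (10 + 15)/2 = 25/2
y: (19 + 13)/2 = 16
Midpoint = (25/2, 16)

(25/2, 16)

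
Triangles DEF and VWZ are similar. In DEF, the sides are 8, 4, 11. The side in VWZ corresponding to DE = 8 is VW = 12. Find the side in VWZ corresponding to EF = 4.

k = 12/8 = 3/2. WZ = 3/2 * 4 = 6.

6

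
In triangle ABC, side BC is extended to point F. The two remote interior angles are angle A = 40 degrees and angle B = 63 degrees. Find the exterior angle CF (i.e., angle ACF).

Exterior angle = 40 + 63 = 103 degrees (exterior angle theorem).

103 degrees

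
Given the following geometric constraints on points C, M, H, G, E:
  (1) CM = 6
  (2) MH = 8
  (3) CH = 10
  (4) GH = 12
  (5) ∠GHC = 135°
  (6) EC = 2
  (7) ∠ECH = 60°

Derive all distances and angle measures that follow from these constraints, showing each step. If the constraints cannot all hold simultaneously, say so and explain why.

The constraints are consistent.

Step 1: From CH = 10, HG = 12, and ∠CHG = 135°, by the law of cosines:
  CG² = CH² + HG² - 2·CH·HG·cos(135°) = 100 + 144 + 169.7 = 413.7
  CG ≈ 20.34

Step 2: From HC = 10, CE = 2, and ∠HCE = 60°, by the law of cosines:
  HE² = HC² + CE² - 2·HC·CE·cos(60°) = 100 + 4 - 20 = 84
  HE = 2·√21

Step 3: From CH = 10, CM = 6, HM = 8, by the inverse law of cosines:
  cos(∠HCM) = (CH² + CM² - HM²) / (2·CH·CM)
  ∠HCM = 53.13°

Step 4: From MC = 6, MH = 8, CH = 10, by the inverse law of cosines:
  cos(∠CMH) = (MC² + MH² - CH²) / (2·MC·MH)
  ∠CMH = 90°

Step 5: From HC = 10, HM = 8, CM = 6, by the inverse law of cosines:
  cos(∠CHM) = (HC² + HM² - CM²) / (2·HC·HM)
  ∠CHM = 36.87°

Step 6: From CG = 20.34, CH = 10, GH = 12, by the inverse law of cosines:
  cos(∠GCH) = (CG² + CH² - GH²) / (2·CG·CH)
  ∠GCH = 24.66°

Step 7: From HC = 10, HE = 2·√21, CE = 2, by the inverse law of cosines:
  cos(∠CHE) = (HC² + HE² - CE²) / (2·HC·HE)
  ∠CHE = 10.89°

Step 8: From GC = 20.34, GH = 12, CH = 10, by the inverse law of cosines:
  cos(∠CGH) = (GC² + GH² - CH²) / (2·GC·GH)
  ∠CGH = 20.34°

Step 9: From EC = 2, EH = 2·√21, CH = 10, by the inverse law of cosines:
  cos(∠CEH) = (EC² + EH² - CH²) / (2·EC·EH)
  ∠CEH = 109.11°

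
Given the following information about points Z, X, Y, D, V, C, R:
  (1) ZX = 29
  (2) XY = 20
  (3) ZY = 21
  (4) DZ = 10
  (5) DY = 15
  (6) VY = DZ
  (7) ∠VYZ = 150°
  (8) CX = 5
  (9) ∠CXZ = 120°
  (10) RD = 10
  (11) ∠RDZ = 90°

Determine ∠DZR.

Step 1: By the law of cosines on triangle ZDR: ZR² = 10² + 10² − 2·10·10·cos(90°) = 200, so ZR = 10·√2.
Step 2: By the inverse law of cosines on triangle DZR: cos(∠DZR) = (10² + (10·√2)² − 10²) / (2·10·10·√2) = 200/282.84 = 0.7071, so ∠DZR = 45°.

Therefore, the measure of angle ∠DZR = 45°.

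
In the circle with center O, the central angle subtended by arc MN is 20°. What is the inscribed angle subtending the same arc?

By the inscribed angle theorem, the inscribed angle is half the central angle.
Inscribed angle = 20° / 2 = 10°

10°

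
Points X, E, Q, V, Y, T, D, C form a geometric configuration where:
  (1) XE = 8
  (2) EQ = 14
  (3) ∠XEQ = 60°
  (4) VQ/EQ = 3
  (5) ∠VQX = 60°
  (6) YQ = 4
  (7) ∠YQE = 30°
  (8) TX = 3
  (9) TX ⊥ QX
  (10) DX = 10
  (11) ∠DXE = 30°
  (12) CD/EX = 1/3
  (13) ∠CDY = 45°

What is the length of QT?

Step 1: By the law of cosines on triangle XEQ: XQ² = 8² + 14² − 2·8·14·cos(60°) = 148, so XQ = 2·√37.
Step 2: By the law of cosines on triangle QXT: QT² = (2·√37)² + 3² − 2·2·√37·3·cos(90°) = 157, so QT = √157.

Therefore, the length of QT = √157.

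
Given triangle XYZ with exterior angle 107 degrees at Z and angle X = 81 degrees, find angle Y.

angle Y = 107 - 81 = 26 degrees (exterior angle theorem).

26 degrees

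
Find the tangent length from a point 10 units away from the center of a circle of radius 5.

The tangent, radius, and line from the external point to the center form a right triangle.
The right angle is where the tangent meets the radius.
By the Pythagorean theorem: tangent² + 5² = 10²
tangent² = 100 - 25 = 75
tangent = 5*sqrt(3)

5*sqrt(3)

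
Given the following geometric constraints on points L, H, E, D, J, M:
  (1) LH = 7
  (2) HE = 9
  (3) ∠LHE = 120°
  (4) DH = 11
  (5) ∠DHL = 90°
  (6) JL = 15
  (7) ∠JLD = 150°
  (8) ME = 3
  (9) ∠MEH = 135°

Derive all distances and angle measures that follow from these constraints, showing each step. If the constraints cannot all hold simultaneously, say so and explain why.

The constraints are consistent.

Step 1: From LH = 7, HE = 9, and ∠LHE = 120°, by the law of cosines:
  LE² = LH² + HE² - 2·LH·HE·cos(120°) = 49 + 81 + 63 = 193
  LE = √193

Step 2: From LH = 7, HD = 11, and ∠LHD = 90°, by the law of cosines:
  LD² = LH² + HD² - 2·LH·HD·cos(90°) = 49 + 121 - 0 = 170
  LD = √170

Step 3: From HE = 9, EM = 3, and ∠HEM = 135°, by the law of cosines:
  HM² = HE² + EM² - 2·HE·EM·cos(135°) = 81 + 9 + 38.18 = 128.2
  HM ≈ 11.32

Step 4: From DL = √170, LJ = 15, and ∠DLJ = 150°, by the law of cosines:
  DJ² = DL² + LJ² - 2·DL·LJ·cos(150°) = 170 + 225 + 338.7 = 733.7
  DJ ≈ 27.09

Step 5: From LD = √170, LH = 7, DH = 11, by the inverse law of cosines:
  cos(∠DLH) = (LD² + LH² - DH²) / (2·LD·LH)
  ∠DLH = 57.53°

Step 6: From LE = √193, LH = 7, EH = 9, by the inverse law of cosines:
  cos(∠ELH) = (LE² + LH² - EH²) / (2·LE·LH)
  ∠ELH = 34.13°

Step 7: From HE = 9, HM = 11.32, EM = 3, by the inverse law of cosines:
  cos(∠EHM) = (HE² + HM² - EM²) / (2·HE·HM)
  ∠EHM = 10.8°

Step 8: From EH = 9, EL = √193, HL = 7, by the inverse law of cosines:
  cos(∠HEL) = (EH² + EL² - HL²) / (2·EH·EL)
  ∠HEL = 25.87°

Step 9: From DH = 11, DL = √170, HL = 7, by the inverse law of cosines:
  cos(∠HDL) = (DH² + DL² - HL²) / (2·DH·DL)
  ∠HDL = 32.47°

Step 10: From ME = 3, MH = 11.32, EH = 9, by the inverse law of cosines:
  cos(∠EMH) = (ME² + MH² - EH²) / (2·ME·MH)
  ∠EMH = 34.2°

Step 11: From DJ = 27.09, DL = √170, JL = 15, by the inverse law of cosines:
  cos(∠JDL) = (DJ² + DL² - JL²) / (2·DJ·DL)
  ∠JDL = 16.07°

Step 12: From JD = 27.09, JL = 15, DL = √170, by the inverse law of cosines:
  cos(∠DJL) = (JD² + JL² - DL²) / (2·JD·JL)
  ∠DJL = 13.93°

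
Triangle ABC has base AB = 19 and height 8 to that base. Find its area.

A triangle's area is half the area of a rectangle with the same base and height.
Area = (1/2) * 19 * 8 = 76.

76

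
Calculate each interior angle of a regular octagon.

Each interior angle of a regular n-gon is (n - 2) * 180 / n.
For n = 8: (8 - 2) * 180 / 8 = 1080/8 = 135 degrees.

135 degrees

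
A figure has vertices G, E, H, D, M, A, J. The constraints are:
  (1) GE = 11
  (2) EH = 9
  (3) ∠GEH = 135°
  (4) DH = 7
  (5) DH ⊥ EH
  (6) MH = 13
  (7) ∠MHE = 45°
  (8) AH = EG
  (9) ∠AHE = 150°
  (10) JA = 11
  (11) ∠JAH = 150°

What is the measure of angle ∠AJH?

From the given relations: AH = EG = 11.
Step 1: By the law of cosines on triangle JAH: JH² = 11² + 11² − 2·11·11·cos(150°) = 451.58, so JH ≈ 21.25.
Step 2: By the inverse law of cosines on triangle AJH: cos(∠AJH) = (11² + 21.25² − 11²) / (2·11·21.25) = 451.58/467.51 = 0.9659, so ∠AJH = 15°.

Therefore, the measure of angle ∠AJH = 15°.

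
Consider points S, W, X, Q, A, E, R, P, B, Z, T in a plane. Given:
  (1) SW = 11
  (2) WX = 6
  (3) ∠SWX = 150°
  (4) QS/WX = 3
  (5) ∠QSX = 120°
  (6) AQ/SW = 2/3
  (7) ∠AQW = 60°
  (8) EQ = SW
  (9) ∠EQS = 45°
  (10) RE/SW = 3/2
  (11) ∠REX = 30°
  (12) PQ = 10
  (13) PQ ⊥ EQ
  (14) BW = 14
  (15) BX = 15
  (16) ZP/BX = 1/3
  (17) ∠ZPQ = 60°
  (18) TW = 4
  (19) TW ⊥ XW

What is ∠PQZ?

From the given relations: ZP = 1/3·BX = 1/3·15 = 5.
Step 1: By the law of cosines on triangle QPZ: QZ² = 10² + 5² − 2·10·5·cos(60°) = 75, so QZ = 5·√3.
Step 2: By the inverse law of cosines on triangle PQZ: cos(∠PQZ) = (10² + (5·√3)² − 5²) / (2·10·5·√3) = 150/173.21 = 0.866, so ∠PQZ = 30°.

Therefore, the measure of angle ∠PQZ = 30°.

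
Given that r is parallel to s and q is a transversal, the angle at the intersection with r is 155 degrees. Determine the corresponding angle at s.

When a transversal crosses parallel lines, angles in the same position at each intersection are called corresponding angles.
These are always equal, so the answer is 155 degrees.

155 degrees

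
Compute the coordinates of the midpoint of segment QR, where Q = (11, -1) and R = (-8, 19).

M = ((x₁ + x₂)/2, (y₁ + y₂)/2)
= ((11 + -8)/2, (-1 + 19)/2)
= (3/2, 18/2) = (3/2, 9)

(3/2, 9)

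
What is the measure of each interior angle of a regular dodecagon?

Each interior angle of a regular n-gon is (n - 2) * 180 / n.
For n = 12: (12 - 2) * 180 / 12 = 1800/12 = 150 degrees.

150 degrees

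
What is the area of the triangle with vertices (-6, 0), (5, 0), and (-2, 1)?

The Shoelace formula computes the area from vertex coordinates by summing cross products.
For vertices (-6,0), (5,0), (-2,1):
Signed sum = -6*0 - 5*0 + 5*1 - -2*0 + -2*0 - -6*1
= 0 + 5 + 6 = 11
Area = (1/2)|11| = 11/2.

11/2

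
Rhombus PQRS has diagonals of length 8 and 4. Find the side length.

In a rhombus, the diagonals bisect each other perpendicularly, creating four congruent right triangles.
Each triangle has legs 4 (half of 8) and 2 (half of 4).
The hypotenuse of each right triangle is a side of the rhombus:
side = sqrt(4^2 + 2^2) = sqrt(20) = 2*sqrt(5)

2*sqrt(5)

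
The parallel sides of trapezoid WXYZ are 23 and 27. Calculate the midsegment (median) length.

midsegment = (23 + 27) / 2 = 50 / 2 = 25

25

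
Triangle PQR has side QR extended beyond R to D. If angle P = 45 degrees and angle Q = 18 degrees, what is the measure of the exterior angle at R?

By the exterior angle theorem, an exterior angle of a triangle equals the sum of the two remote interior angles.
Exterior angle = angle P + angle Q
Exterior angle = 45 + 18 = 63 degrees

63 degrees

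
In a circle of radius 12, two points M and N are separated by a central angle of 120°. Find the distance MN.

Chord = 2(12) sin(60°) = 12*sqrt(3)

12*sqrt(3)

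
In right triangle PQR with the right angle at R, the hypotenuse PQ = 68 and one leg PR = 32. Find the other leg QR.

By the Pythagorean theorem: QR^2 = PQ^2 - PR^2
QR^2 = 68^2 - 32^2 = 4624 - 1024 = 3600
QR = sqrt(3600) = 60

60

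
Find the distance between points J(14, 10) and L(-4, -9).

The horizontal distance is |-4 - 14| = 18 and the vertical distance is |-9 - 10| = 19.
By the Pythagorean theorem, d = sqrt(18^2 + 19^2) = sqrt(685).

sqrt(685)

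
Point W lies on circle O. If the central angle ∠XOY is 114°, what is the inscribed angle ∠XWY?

Inscribed angle = 114° / 2 = 57° (inscribed angle theorem).

57°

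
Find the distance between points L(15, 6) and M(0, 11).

d = sqrt((0 - 15)^2 + (11 - 6)^2)
d = sqrt(-15^2 + 5^2)
d = sqrt(225 + 25)
d = sqrt(250) = 5*sqrt(10)

5*sqrt(10)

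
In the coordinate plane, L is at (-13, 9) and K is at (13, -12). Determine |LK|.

d = sqrt((26)^2 + (-21)^2) = sqrt(1117)

sqrt(1117)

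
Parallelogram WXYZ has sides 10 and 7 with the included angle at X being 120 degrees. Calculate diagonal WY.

Using the law of cosines:
d^2 = 10^2 + 7^2 - 2(10)(7)cos(120 degrees)
d^2 = 100 + 49 - 140*-1/2
d^2 = 219
d = sqrt(219)

sqrt(219)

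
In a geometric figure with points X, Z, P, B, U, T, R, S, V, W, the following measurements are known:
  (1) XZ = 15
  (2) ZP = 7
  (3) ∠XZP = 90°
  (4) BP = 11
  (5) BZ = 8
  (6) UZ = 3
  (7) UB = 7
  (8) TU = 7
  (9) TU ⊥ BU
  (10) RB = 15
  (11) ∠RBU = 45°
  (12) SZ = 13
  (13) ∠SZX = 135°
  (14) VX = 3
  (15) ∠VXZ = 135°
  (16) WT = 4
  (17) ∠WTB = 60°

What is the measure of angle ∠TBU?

Step 1: By the law of cosines on triangle BUT: BT² = 7² + 7² − 2·7·7·cos(90°) = 98, so BT = 7·√2.
Step 2: By the inverse law of cosines on triangle TBU: cos(∠TBU) = ((7·√2)² + 7² − 7²) / (2·7·√2·7) = 98/138.59 = 0.7071, so ∠TBU = 45°.

Therefore, the measure of angle ∠TBU = 45°.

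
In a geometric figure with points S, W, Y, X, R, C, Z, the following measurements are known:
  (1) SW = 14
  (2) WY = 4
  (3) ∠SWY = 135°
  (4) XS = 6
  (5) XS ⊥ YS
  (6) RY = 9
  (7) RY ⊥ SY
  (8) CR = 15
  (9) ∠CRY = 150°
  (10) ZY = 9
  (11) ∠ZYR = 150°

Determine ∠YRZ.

Step 1: By the law of cosines on triangle RYZ: RZ² = 9² + 9² − 2·9·9·cos(150°) = 302.3, so RZ ≈ 17.39.
Step 2: By the inverse law of cosines on triangle YRZ: cos(∠YRZ) = (9² + 17.39² − 9²) / (2·9·17.39) = 302.3/312.96 = 0.9659, so ∠YRZ = 15°.

Therefore, the measure of angle ∠YRZ = 15°.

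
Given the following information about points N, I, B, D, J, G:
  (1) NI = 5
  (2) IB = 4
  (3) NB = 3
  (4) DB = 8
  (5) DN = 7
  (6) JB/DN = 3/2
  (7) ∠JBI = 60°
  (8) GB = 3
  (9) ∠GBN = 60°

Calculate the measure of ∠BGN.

Step 1: By the law of cosines on triangle GBN: GN² = 3² + 3² − 2·3·3·cos(60°) = 9, so GN = 3.
Step 2: By the inverse law of cosines on triangle BGN: cos(∠BGN) = (3² + 3² − 3²) / (2·3·3) = 9/18 = 0.5, so ∠BGN = 60°.

Therefore, the measure of angle ∠BGN = 60°.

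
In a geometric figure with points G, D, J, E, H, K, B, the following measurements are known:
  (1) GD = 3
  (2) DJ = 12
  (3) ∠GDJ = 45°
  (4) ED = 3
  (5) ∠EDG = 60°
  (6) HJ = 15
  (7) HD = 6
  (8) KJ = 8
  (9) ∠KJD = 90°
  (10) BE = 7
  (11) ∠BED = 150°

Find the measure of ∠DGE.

Step 1: By the law of cosines on triangle GDE: GE² = 3² + 3² − 2·3·3·cos(60°) = 9, so GE = 3.
Step 2: By the inverse law of cosines on triangle DGE: cos(∠DGE) = (3² + 3² − 3²) / (2·3·3) = 9/18 = 0.5, so ∠DGE = 60°.

Therefore, the measure of angle ∠DGE = 60°.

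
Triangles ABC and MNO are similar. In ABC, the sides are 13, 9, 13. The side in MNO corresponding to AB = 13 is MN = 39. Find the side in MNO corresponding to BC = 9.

Similar triangles have proportional sides. Setting up the proportion:
MN / AB = NO / BC
39 / 13 = NO / 9
NO = 9 * 39 / 13 = 27.

27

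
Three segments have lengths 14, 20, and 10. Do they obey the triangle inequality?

Sort the sides: 10, 14, 20.
It suffices to check that the sum of the two smallest exceeds the largest:
10 + 14 = 24 > 20. ✓
Yes, a valid triangle can be formed.

Yes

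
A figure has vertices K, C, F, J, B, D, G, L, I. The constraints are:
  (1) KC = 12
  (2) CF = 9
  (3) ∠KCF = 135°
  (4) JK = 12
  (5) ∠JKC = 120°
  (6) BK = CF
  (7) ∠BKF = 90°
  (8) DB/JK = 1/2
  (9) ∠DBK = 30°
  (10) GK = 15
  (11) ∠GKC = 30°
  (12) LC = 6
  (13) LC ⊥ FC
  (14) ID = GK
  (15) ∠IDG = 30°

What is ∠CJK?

Step 1: By the law of cosines on triangle JKC: JC² = 12² + 12² − 2·12·12·cos(120°) = 432, so JC = 12·√3.
Step 2: By the inverse law of cosines on triangle CJK: cos(∠CJK) = ((12·√3)² + 12² − 12²) / (2·12·√3·12) = 432/498.83 = 0.866, so ∠CJK = 30°.

Therefore, the measure of angle ∠CJK = 30°.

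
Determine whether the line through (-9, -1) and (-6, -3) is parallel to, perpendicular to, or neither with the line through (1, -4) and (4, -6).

Slope of line 1: m1 = (-3 - -1)/(-6 - -9) = -2/3 = -2/3
Slope of line 2: m2 = (-6 - -4)/(4 - 1) = -2/3 = -2/3
m1 = m2, so the lines are parallel.

Parallel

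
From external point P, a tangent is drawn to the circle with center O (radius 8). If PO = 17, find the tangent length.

Let T be the point of tangency. Then OT ⊥ PT (radius ⊥ tangent).
In right triangle OTP: OP² = OT² + PT²
17² = 8² + PT²
PT² = 225, PT = 15

15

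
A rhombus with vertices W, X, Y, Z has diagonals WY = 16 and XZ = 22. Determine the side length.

Half-diagonals are 8 and 11. side = sqrt(8^2 + 11^2) = sqrt(185)

sqrt(185)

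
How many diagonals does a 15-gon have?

The number of diagonals in an n-gon is n(n - 3)/2.
For n = 15: 15(15 - 3)/2 = 15 × 12 / 2 = 90.

90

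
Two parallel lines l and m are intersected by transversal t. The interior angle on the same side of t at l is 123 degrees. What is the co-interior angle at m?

Co-interior angles (same-side interior) formed by parallel lines and a transversal are supplementary (sum to 180 degrees).
The given angle is 123 degrees.
The co-interior angle = 180 - 123 = 57 degrees.

57 degrees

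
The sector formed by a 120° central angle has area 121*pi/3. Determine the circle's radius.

The sector covers 120°/360° = 1/3 of the full circle.
Full circle area = 121*pi/3 / 1/3 = 121*pi.
Since full area = πr², we get r² = 121*pi/π = 121, so r = 11.

11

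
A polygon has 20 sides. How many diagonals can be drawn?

The number of diagonals in an n-gon is n(n - 3)/2.
For n = 20: 20(20 - 3)/2 = 20 × 17 / 2 = 170.

170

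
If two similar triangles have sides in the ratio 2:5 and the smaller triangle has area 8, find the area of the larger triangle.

The ratio of areas of similar triangles = (side ratio)^2.
Side ratio = 2:5, so area ratio = 4:25.
Area of the larger triangle / Area of the smaller triangle = 25/4
Area of the larger triangle = 8 * 25/4 = 50

50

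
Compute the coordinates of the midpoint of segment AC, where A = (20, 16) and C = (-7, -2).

The midpoint is the point halfway along the segment.
Move half the horizontal distance: 20 + (-7 - 20)/2 = 20 + -27/2 = 13/2
Move half the vertical distance: 16 + (-2 - 16)/2 = 16 + -18/2 = 7
Midpoint = (13/2, 7)

(13/2, 7)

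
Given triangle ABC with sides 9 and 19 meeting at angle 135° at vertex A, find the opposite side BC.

Law of cosines: BC^2 = 9^2 + 19^2 - 2(9)(19)cos(135°) = 171*sqrt(2) + 442, so BC = sqrt(171*sqrt(2) + 442).

sqrt(171*sqrt(2) + 442)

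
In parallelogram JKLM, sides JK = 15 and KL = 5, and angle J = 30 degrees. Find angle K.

Opposite sides of a parallelogram are parallel, so consecutive angles form co-interior angles on a transversal.
Co-interior angles sum to 180°, giving angle K = 180 - 30 = 150 degrees.

150 degrees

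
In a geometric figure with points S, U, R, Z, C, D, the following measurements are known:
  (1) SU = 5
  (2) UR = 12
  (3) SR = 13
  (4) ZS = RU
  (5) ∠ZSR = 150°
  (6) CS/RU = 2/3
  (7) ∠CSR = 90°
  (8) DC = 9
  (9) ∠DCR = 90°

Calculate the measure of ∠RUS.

Step 1: By the inverse law of cosines on triangle RUS: cos(∠RUS) = (12² + 5² − 13²) / (2·12·5) = 0/120 = 0, so ∠RUS = 90°.

Therefore, the measure of angle ∠RUS = 90°.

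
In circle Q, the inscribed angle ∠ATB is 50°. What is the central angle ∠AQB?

The inscribed angle theorem states that a central angle is always twice any inscribed angle that subtends the same arc.
Since the inscribed angle is 50°, the central angle = 2 × 50° = 100°.

100°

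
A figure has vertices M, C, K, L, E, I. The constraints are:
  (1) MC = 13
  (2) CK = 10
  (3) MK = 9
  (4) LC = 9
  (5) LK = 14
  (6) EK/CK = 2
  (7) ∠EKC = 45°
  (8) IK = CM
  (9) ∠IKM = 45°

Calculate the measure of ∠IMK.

From the given relations: IK = CM = 13.
Step 1: By the law of cosines on triangle MKI: MI² = 9² + 13² − 2·9·13·cos(45°) = 84.54, so MI ≈ 9.19.
Step 2: By the inverse law of cosines on triangle IMK: cos(∠IMK) = (9.19² + 9² − 13²) / (2·9.19·9) = -3.46/165.5 = -0.0209, so ∠IMK = 91.2°.

Therefore, the measure of angle ∠IMK = 91.2°.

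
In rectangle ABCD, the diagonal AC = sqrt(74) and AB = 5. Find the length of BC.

b = sqrt(d^2 - a^2) = sqrt(74 - 25) = sqrt(49) = 7

7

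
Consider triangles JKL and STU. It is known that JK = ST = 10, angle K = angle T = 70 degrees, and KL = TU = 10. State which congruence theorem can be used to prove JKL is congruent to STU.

Consider the given information: JK = ST = 10, angle K = angle T = 70 degrees, and KL = TU = 10
This is not SSS or AAS: SSS requires all three pairs of sides, but we don't have that. AAS requires two angles and a non-included side.
The correct criterion is SAS. Two pairs of corresponding sides and the included angle are equal (Side-Angle-Side).

SAS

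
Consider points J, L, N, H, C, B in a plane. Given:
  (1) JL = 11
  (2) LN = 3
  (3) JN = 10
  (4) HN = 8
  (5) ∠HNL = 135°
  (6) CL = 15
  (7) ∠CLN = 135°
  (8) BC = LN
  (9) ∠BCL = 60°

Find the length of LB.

From the given relations: BC = LN = 3.
Step 1: By the law of cosines on triangle LCB: LB² = 15² + 3² − 2·15·3·cos(60°) = 189, so LB = 3·√21.

Therefore, the length of LB = 3·√21.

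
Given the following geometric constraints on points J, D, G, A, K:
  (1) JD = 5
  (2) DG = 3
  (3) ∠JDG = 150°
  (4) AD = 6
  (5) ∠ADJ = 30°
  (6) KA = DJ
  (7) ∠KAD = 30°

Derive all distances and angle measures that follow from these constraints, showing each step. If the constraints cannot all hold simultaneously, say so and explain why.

The constraints are consistent.

From the given relations:
  KA = DJ = 5

Step 1: From JD = 5, DG = 3, and ∠JDG = 150°, by the law of cosines:
  JG² = JD² + DG² - 2·JD·DG·cos(150°) = 25 + 9 + 25.98 = 59.98
  JG ≈ 7.74

Step 2: From JD = 5, DA = 6, and ∠JDA = 30°, by the law of cosines:
  JA² = JD² + DA² - 2·JD·DA·cos(30°) = 25 + 36 - 51.96 = 9.038
  JA ≈ 3.01

Step 3: From DA = 6, AK = 5, and ∠DAK = 30°, by the law of cosines:
  DK² = DA² + AK² - 2·DA·AK·cos(30°) = 36 + 25 - 51.96 = 9.038
  DK ≈ 3.01

Step 4: From JA = 3.01, JD = 5, AD = 6, by the inverse law of cosines:
  cos(∠AJD) = (JA² + JD² - AD²) / (2·JA·JD)
  ∠AJD = 93.74°

Step 5: From JD = 5, JG = 7.74, DG = 3, by the inverse law of cosines:
  cos(∠DJG) = (JD² + JG² - DG²) / (2·JD·JG)
  ∠DJG = 11.17°

Step 6: From DA = 6, DK = 3.01, AK = 5, by the inverse law of cosines:
  cos(∠ADK) = (DA² + DK² - AK²) / (2·DA·DK)
  ∠ADK = 56.26°

Step 7: From GD = 3, GJ = 7.74, DJ = 5, by the inverse law of cosines:
  cos(∠DGJ) = (GD² + GJ² - DJ²) / (2·GD·GJ)
  ∠DGJ = 18.83°

Step 8: From AD = 6, AJ = 3.01, DJ = 5, by the inverse law of cosines:
  cos(∠DAJ) = (AD² + AJ² - DJ²) / (2·AD·AJ)
  ∠DAJ = 56.26°

Step 9: From KA = 5, KD = 3.01, AD = 6, by the inverse law of cosines:
  cos(∠AKD) = (KA² + KD² - AD²) / (2·KA·KD)
  ∠AKD = 93.74°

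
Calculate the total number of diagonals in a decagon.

Total line segments between 10 vertices = C(10,2) = 45.
Subtract the 10 sides: 45 - 10 = 35 diagonals.

35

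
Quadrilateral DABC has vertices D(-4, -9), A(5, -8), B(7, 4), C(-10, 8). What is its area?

The Shoelace formula works by pairing each vertex with the next (cycling back to the first).
For each pair, compute x_i*y_(i+1) - x_(i+1)*y_i:
  (-4*-8 - 5*-9) = 77
  (5*4 - 7*-8) = 76
  (7*8 - -10*4) = 96
  (-10*-9 - -4*8) = 122
Taking half the absolute value of the total: Area = (1/2)(371) = 371/2.

371/2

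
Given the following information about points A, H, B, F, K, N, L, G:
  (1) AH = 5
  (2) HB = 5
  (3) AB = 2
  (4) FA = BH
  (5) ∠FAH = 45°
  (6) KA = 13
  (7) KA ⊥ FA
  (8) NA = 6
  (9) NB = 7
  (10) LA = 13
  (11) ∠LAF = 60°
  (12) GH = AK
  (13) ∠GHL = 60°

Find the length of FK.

From the given relations: FA = BH = 5.
Step 1: By the law of cosines on triangle FAK: FK² = 5² + 13² − 2·5·13·cos(90°) = 194, so FK = √194.

Therefore, the length of FK = √194.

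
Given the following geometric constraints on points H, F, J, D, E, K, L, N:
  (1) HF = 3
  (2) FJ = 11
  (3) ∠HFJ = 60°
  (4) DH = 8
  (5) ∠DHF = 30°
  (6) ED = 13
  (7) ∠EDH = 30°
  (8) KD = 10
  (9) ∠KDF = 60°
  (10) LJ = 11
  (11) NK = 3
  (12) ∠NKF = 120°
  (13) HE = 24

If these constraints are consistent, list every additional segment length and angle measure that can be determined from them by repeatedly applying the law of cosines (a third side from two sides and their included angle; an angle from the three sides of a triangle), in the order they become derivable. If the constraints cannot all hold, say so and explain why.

These constraints are not satisfiable: by the triangle inequality in triangle DHE, (4) DH = 8 and (6) ED = 13 force HE ≤ 8 + 13 = 21, but (13) says HE = 24. No planar figure meets all of them, so nothing further can be derived.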